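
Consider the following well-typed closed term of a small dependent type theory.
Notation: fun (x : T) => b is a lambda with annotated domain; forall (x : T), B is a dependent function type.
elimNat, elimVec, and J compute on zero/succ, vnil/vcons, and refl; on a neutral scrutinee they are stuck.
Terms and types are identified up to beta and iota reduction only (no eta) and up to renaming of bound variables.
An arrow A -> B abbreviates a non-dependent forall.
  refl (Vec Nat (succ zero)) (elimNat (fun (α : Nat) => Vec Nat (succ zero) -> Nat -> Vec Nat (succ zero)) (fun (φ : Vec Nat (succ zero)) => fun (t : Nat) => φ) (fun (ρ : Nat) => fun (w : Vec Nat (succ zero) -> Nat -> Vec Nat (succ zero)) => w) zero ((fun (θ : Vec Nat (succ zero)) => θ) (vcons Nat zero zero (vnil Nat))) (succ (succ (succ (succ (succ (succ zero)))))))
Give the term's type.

type:
  Eq (Vec Nat (succ zero)) (vcons Nat zero zero (vnil Nat)) (vcons Nat zero zero (vnil Nat))


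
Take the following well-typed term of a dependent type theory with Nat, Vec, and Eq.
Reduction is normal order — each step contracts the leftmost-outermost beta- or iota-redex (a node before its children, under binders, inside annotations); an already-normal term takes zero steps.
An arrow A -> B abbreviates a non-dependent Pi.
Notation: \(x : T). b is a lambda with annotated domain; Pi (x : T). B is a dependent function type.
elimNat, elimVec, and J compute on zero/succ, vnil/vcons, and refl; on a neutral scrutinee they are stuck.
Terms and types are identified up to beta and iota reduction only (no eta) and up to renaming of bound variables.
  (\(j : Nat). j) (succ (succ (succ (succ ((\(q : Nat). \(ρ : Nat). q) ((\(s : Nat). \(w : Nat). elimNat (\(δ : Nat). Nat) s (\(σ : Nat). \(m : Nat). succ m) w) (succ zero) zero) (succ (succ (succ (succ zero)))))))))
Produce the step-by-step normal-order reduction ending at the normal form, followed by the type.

normal-order reduction sequence:
  (\(j : Nat). j) (succ (succ (succ (succ ((\(q : Nat). \(ρ : Nat). q) ((\(s : Nat). \(w : Nat). elimNat (\(δ : Nat). Nat) s (\(σ : Nat). \(m : Nat). succ m) w) (succ zero) zero) (succ (succ (succ (succ zero)))))))))
  ~> succ (succ (succ (succ ((\(j : Nat). \(q : Nat). j) ((\(ρ : Nat). \(s : Nat). elimNat (\(w : Nat). Nat) ρ (\(δ : Nat). \(σ : Nat). succ σ) s) (succ zero) zero) (succ (succ (succ (succ zero))))))))
  ~> succ (succ (succ (succ ((\(j : Nat). (\(q : Nat). \(ρ : Nat). elimNat (\(s : Nat). Nat) q (\(w : Nat). \(δ : Nat). succ δ) ρ) (succ zero) zero) (succ (succ (succ (succ zero))))))))
  ~> succ (succ (succ (succ ((\(j : Nat). \(q : Nat). elimNat (\(ρ : Nat). Nat) j (\(s : Nat). \(w : Nat). succ w) q) (succ zero) zero))))
  ~> succ (succ (succ (succ ((\(j : Nat). elimNat (\(q : Nat). Nat) (succ zero) (\(ρ : Nat). \(s : Nat). succ s) j) zero))))
  ~> succ (succ (succ (succ (elimNat (\(j : Nat). Nat) (succ zero) (\(q : Nat). \(ρ : Nat). succ ρ) zero))))
  ~> succ (succ (succ (succ (succ zero))))
the term's type:
  Nat


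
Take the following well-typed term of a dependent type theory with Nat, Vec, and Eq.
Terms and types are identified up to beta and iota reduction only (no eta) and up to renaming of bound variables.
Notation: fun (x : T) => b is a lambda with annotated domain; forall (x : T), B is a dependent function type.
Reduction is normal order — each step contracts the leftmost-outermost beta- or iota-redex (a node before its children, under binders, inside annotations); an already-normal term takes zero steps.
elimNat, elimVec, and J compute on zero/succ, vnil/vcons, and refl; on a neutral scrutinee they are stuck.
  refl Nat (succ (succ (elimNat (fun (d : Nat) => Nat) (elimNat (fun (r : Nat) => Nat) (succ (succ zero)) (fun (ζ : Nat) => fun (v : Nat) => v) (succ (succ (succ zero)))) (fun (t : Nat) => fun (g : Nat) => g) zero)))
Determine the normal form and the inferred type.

resulting normal form:
  refl Nat (succ (succ (succ (succ zero))))
the term's type:
  Eq Nat (succ (succ (succ (succ zero)))) (succ (succ (succ (succ zero))))


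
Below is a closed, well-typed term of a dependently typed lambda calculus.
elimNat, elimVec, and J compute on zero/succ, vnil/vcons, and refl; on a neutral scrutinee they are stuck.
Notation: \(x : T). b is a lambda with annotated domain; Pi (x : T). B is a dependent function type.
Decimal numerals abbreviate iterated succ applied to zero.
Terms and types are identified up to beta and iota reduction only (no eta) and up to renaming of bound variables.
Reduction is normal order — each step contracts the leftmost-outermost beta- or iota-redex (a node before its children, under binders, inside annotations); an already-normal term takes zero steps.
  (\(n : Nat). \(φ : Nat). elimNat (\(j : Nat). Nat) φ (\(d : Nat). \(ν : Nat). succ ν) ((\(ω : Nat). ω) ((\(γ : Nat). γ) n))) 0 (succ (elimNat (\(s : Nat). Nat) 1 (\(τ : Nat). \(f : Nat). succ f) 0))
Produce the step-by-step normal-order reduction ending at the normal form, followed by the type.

reduction (normal order):
  (\(n : Nat). \(φ : Nat). elimNat (\(j : Nat). Nat) φ (\(d : Nat). \(ν : Nat). succ ν) ((\(ω : Nat). ω) ((\(γ : Nat). γ) n))) 0 (succ (elimNat (\(s : Nat). Nat) 1 (\(τ : Nat). \(f : Nat). succ f) 0))
  ~> (\(n : Nat). elimNat (\(φ : Nat). Nat) n (\(j : Nat). \(d : Nat). succ d) ((\(ν : Nat). ν) ((\(ω : Nat). ω) 0))) (succ (elimNat (\(γ : Nat). Nat) 1 (\(s : Nat). \(τ : Nat). succ τ) 0))
  ~> elimNat (\(n : Nat). Nat) (succ (elimNat (\(φ : Nat). Nat) 1 (\(j : Nat). \(d : Nat). succ d) 0)) (\(ν : Nat). \(ω : Nat). succ ω) ((\(γ : Nat). γ) ((\(s : Nat). s) 0))
  ~> elimNat (\(n : Nat). Nat) 2 (\(φ : Nat). \(j : Nat). succ j) ((\(d : Nat). d) ((\(ν : Nat). ν) 0))
  ~> elimNat (\(n : Nat). Nat) 2 (\(φ : Nat). \(j : Nat). succ j) ((\(d : Nat). d) 0)
  ~> elimNat (\(n : Nat). Nat) 2 (\(φ : Nat). \(j : Nat). succ j) 0
  ~> 2
type:
  Nat


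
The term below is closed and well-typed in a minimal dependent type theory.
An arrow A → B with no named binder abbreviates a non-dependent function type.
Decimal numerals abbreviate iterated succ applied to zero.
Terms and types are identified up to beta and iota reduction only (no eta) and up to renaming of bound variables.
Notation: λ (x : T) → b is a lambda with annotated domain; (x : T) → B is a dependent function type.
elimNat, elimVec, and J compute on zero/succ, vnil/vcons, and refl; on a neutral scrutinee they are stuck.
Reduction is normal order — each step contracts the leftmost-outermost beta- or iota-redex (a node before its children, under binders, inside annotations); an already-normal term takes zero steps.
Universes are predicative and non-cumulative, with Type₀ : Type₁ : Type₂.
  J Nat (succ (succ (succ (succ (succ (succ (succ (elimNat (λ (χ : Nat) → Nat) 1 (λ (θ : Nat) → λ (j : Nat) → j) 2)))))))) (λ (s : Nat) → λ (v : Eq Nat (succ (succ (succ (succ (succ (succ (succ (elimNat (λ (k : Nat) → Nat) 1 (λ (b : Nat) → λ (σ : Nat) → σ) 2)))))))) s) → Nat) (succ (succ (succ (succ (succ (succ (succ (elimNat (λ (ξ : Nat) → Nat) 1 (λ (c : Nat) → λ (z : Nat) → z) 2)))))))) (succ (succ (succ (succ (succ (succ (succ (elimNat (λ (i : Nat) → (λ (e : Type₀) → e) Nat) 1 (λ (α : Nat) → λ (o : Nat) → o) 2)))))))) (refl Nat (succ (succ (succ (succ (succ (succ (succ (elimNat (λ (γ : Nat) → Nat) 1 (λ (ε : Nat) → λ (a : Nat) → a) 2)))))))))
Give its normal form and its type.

reduced normal form:
  8
inferred type:
  Nat


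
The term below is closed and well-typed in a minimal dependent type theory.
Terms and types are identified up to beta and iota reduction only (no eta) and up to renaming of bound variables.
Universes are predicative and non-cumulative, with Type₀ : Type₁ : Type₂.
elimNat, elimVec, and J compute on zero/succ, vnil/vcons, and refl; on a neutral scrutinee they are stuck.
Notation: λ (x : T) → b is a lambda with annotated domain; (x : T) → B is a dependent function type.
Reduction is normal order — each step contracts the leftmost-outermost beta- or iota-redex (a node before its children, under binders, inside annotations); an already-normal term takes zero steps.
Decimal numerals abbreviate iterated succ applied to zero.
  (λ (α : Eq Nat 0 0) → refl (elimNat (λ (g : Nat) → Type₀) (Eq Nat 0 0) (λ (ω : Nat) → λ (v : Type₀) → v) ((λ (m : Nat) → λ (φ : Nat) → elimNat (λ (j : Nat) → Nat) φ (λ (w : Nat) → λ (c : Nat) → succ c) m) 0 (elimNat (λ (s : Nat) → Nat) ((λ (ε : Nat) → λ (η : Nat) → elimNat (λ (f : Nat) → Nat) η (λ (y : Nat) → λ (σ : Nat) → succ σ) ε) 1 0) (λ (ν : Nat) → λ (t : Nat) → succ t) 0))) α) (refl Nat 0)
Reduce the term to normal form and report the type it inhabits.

normal form:
  refl (Eq Nat 0 0) (refl Nat 0)
the term's type:
  Eq (Eq Nat 0 0) (refl Nat 0) (refl Nat 0)
observation: 15 normal-order steps separate the term from its normal form.


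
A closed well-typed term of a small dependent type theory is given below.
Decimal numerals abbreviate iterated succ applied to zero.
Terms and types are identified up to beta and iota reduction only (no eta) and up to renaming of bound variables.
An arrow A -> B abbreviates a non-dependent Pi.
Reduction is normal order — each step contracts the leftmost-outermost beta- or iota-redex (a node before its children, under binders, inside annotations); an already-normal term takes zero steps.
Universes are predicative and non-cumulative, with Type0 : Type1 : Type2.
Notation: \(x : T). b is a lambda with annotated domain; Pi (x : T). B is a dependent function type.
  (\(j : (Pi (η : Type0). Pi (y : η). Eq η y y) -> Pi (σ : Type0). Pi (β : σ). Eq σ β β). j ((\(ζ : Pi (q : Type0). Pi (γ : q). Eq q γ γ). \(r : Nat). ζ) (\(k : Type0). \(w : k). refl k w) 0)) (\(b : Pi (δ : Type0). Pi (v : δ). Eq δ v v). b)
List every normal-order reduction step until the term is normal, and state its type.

reduction (normal order):
  (\(j : (Pi (η : Type0). Pi (y : η). Eq η y y) -> Pi (σ : Type0). Pi (β : σ). Eq σ β β). j ((\(ζ : Pi (q : Type0). Pi (γ : q). Eq q γ γ). \(r : Nat). ζ) (\(k : Type0). \(w : k). refl k w) 0)) (\(b : Pi (δ : Type0). Pi (v : δ). Eq δ v v). b)
  ~> (\(j : Pi (η : Type0). Pi (y : η). Eq η y y). j) ((\(σ : Pi (β : Type0). Pi (ζ : β). Eq β ζ ζ). \(q : Nat). σ) (\(γ : Type0). \(r : γ). refl γ r) 0)
  ~> (\(j : Pi (η : Type0). Pi (y : η). Eq η y y). \(σ : Nat). j) (\(β : Type0). \(ζ : β). refl β ζ) 0
  ~> (\(j : Nat). \(η : Type0). \(y : η). refl η y) 0
  ~> \(j : Type0). \(η : j). refl j η
inferred type:
  Pi (j : Type0). Pi (η : j). Eq j η η


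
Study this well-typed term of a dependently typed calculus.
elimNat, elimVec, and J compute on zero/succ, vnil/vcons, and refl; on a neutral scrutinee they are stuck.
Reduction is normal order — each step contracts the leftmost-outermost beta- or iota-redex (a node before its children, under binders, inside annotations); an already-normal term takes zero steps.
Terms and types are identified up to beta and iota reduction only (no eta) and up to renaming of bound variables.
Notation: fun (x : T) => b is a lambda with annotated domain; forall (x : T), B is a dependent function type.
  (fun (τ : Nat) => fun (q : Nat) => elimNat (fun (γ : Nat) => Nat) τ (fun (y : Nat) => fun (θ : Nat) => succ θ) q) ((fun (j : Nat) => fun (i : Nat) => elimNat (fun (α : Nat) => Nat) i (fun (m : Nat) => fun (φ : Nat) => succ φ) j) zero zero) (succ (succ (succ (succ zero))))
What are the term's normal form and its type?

reduced normal form:
  succ (succ (succ (succ zero)))
inferred type:
  Nat
observation: the leftmost-outermost redex is a beta-redex, and normalization takes 18 steps.


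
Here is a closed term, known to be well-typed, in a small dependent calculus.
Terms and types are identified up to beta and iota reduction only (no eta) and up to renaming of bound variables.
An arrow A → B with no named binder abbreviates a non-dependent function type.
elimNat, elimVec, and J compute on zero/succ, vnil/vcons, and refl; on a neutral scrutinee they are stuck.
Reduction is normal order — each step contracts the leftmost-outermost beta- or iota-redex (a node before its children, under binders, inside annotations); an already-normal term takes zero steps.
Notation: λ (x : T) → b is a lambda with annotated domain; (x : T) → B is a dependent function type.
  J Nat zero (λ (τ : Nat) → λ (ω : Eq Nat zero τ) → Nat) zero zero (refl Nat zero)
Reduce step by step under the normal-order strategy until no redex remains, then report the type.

normal-order reduction sequence:
  J Nat zero (λ (τ : Nat) → λ (ω : Eq Nat zero τ) → Nat) zero zero (refl Nat zero)
  ~> zero
inferred type:
  Nat


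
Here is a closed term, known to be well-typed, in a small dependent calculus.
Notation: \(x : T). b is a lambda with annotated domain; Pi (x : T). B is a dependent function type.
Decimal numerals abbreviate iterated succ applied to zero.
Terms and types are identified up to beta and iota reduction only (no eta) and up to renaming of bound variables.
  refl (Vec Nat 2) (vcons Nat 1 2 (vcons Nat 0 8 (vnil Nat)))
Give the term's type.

inferred type:
  Eq (Vec Nat 2) (vcons Nat 1 2 (vcons Nat 0 8 (vnil Nat))) (vcons Nat 1 2 (vcons Nat 0 8 (vnil Nat)))


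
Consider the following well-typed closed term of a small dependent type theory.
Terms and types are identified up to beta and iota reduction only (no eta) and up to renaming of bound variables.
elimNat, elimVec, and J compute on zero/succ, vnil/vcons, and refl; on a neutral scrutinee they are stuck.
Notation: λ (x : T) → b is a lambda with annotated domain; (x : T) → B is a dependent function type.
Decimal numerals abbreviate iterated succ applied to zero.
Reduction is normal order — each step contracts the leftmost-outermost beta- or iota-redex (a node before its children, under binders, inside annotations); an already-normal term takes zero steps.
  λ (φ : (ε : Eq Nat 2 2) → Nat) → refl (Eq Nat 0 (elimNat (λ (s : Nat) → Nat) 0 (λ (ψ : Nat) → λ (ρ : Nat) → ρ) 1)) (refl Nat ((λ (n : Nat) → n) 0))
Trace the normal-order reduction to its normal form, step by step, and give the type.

normal-order reduction:
  λ (φ : (ε : Eq Nat 2 2) → Nat) → refl (Eq Nat 0 (elimNat (λ (s : Nat) → Nat) 0 (λ (ψ : Nat) → λ (ρ : Nat) → ρ) 1)) (refl Nat ((λ (n : Nat) → n) 0))
  ~> λ (φ : (ε : Eq Nat 2 2) → Nat) → refl (Eq Nat 0 ((λ (s : Nat) → λ (ψ : Nat) → ψ) 0 (elimNat (λ (ρ : Nat) → Nat) 0 (λ (n : Nat) → λ (h : Nat) → h) 0))) (refl Nat ((λ (θ : Nat) → θ) 0))
  ~> λ (φ : (ε : Eq Nat 2 2) → Nat) → refl (Eq Nat 0 ((λ (s : Nat) → s) (elimNat (λ (ψ : Nat) → Nat) 0 (λ (ρ : Nat) → λ (n : Nat) → n) 0))) (refl Nat ((λ (h : Nat) → h) 0))
  ~> λ (φ : (ε : Eq Nat 2 2) → Nat) → refl (Eq Nat 0 (elimNat (λ (s : Nat) → Nat) 0 (λ (ψ : Nat) → λ (ρ : Nat) → ρ) 0)) (refl Nat ((λ (n : Nat) → n) 0))
  ~> λ (φ : (ε : Eq Nat 2 2) → Nat) → refl (Eq Nat 0 0) (refl Nat ((λ (s : Nat) → s) 0))
  ~> λ (φ : (ε : Eq Nat 2 2) → Nat) → refl (Eq Nat 0 0) (refl Nat 0)
type:
  (φ : (ε : Eq Nat 2 2) → Nat) → Eq (Eq Nat 0 0) (refl Nat 0) (refl Nat 0)


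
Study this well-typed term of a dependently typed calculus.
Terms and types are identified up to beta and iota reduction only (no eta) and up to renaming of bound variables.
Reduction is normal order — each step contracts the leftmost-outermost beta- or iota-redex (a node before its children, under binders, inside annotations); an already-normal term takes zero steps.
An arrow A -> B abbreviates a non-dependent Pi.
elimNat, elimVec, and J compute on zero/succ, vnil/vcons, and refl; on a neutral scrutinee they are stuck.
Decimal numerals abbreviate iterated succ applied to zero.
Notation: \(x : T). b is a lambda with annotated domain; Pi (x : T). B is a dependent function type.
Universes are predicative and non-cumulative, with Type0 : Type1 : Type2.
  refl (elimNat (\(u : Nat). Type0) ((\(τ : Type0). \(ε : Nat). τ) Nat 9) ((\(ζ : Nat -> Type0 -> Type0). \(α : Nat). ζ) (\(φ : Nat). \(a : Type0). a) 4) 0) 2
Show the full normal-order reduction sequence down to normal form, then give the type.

normal-order reduction sequence:
  refl (elimNat (\(u : Nat). Type0) ((\(τ : Type0). \(ε : Nat). τ) Nat 9) ((\(ζ : Nat -> Type0 -> Type0). \(α : Nat). ζ) (\(φ : Nat). \(a : Type0). a) 4) 0) 2
  ~> refl ((\(u : Type0). \(τ : Nat). u) Nat 9) 2
  ~> refl ((\(u : Nat). Nat) 9) 2
  ~> refl Nat 2
the term's type:
  Eq Nat 2 2


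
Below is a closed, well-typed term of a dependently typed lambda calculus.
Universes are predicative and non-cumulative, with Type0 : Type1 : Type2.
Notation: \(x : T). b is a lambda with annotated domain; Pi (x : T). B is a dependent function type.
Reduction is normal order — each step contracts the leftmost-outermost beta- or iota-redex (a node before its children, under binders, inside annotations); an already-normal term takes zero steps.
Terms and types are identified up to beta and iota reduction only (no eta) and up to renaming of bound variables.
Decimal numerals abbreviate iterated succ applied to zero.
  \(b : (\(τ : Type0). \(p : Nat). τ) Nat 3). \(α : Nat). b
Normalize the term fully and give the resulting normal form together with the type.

normal form:
  \(b : Nat). \(τ : Nat). b
type:
  Pi (b : Nat). Pi (τ : Nat). Nat
observation: the leftmost-outermost redex is a beta-redex, and normalization takes 2 steps.


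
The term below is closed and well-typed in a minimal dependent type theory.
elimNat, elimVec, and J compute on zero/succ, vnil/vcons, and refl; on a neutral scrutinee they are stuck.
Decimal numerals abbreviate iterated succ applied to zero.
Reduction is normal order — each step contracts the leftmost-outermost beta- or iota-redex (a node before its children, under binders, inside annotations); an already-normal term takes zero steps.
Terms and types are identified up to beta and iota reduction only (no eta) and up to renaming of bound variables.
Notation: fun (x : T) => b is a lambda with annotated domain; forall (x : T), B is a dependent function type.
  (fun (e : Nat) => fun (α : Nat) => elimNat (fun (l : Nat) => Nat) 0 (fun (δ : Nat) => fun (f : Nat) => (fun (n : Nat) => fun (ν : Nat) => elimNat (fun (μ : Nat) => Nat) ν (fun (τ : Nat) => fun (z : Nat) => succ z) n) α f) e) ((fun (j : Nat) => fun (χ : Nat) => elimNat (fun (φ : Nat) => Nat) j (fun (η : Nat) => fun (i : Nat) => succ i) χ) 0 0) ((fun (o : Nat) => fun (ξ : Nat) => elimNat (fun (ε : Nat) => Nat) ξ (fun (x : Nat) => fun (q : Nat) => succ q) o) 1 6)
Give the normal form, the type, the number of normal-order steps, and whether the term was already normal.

reduced normal form:
  0
type:
  Nat
steps to reach normal form (normal order): 36
started in normal form: no
first redex: a beta-redex


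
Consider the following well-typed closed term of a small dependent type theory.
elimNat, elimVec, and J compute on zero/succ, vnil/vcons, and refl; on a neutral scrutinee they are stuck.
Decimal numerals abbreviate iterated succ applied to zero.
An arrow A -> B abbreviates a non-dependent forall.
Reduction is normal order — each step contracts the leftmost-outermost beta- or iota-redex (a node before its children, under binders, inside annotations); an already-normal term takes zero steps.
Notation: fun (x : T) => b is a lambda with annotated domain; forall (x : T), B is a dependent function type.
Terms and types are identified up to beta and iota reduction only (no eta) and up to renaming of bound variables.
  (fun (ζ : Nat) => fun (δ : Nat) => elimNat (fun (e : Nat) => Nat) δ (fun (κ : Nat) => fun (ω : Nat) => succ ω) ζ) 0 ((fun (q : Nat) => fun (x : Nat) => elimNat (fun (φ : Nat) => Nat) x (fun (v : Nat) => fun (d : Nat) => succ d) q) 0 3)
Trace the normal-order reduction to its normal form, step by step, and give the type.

normal-order reduction sequence:
  (fun (ζ : Nat) => fun (δ : Nat) => elimNat (fun (e : Nat) => Nat) δ (fun (κ : Nat) => fun (ω : Nat) => succ ω) ζ) 0 ((fun (q : Nat) => fun (x : Nat) => elimNat (fun (φ : Nat) => Nat) x (fun (v : Nat) => fun (d : Nat) => succ d) q) 0 3)
  ~> (fun (ζ : Nat) => elimNat (fun (δ : Nat) => Nat) ζ (fun (e : Nat) => fun (κ : Nat) => succ κ) 0) ((fun (ω : Nat) => fun (q : Nat) => elimNat (fun (x : Nat) => Nat) q (fun (φ : Nat) => fun (v : Nat) => succ v) ω) 0 3)
  ~> elimNat (fun (ζ : Nat) => Nat) ((fun (δ : Nat) => fun (e : Nat) => elimNat (fun (κ : Nat) => Nat) e (fun (ω : Nat) => fun (q : Nat) => succ q) δ) 0 3) (fun (x : Nat) => fun (φ : Nat) => succ φ) 0
  ~> (fun (ζ : Nat) => fun (δ : Nat) => elimNat (fun (e : Nat) => Nat) δ (fun (κ : Nat) => fun (ω : Nat) => succ ω) ζ) 0 3
  ~> (fun (ζ : Nat) => elimNat (fun (δ : Nat) => Nat) ζ (fun (e : Nat) => fun (κ : Nat) => succ κ) 0) 3
  ~> elimNat (fun (ζ : Nat) => Nat) 3 (fun (δ : Nat) => fun (e : Nat) => succ e) 0
  ~> 3
the term's type:
  Nat


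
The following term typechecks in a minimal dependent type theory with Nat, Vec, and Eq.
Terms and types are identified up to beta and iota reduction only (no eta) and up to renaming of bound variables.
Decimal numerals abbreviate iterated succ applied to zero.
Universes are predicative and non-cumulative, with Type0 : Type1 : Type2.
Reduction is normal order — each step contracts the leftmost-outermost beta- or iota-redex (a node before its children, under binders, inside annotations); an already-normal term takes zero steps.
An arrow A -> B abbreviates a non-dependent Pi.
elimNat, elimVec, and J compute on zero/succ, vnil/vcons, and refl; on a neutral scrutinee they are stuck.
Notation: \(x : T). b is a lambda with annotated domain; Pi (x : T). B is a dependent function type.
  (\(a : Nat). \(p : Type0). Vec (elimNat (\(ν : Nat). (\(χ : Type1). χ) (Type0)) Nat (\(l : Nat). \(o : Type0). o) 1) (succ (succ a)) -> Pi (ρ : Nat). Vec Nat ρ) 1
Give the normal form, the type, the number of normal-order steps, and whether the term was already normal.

reduced normal form:
  \(a : Type0). Vec Nat 3 -> Pi (p : Nat). Vec Nat p
inferred type:
  Type0 -> Type0
normal-order step count: 5
term was already normal: no
first redex: a beta-redex


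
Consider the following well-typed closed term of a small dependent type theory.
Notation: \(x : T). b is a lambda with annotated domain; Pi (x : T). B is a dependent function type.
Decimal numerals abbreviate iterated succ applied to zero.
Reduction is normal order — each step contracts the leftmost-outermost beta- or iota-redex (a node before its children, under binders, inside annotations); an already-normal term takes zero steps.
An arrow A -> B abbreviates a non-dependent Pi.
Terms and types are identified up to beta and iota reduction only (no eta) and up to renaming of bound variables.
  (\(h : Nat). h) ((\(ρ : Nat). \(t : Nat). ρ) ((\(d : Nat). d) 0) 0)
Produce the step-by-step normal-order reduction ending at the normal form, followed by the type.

normal-order reduction:
  (\(h : Nat). h) ((\(ρ : Nat). \(t : Nat). ρ) ((\(d : Nat). d) 0) 0)
  ~> (\(h : Nat). \(ρ : Nat). h) ((\(t : Nat). t) 0) 0
  ~> (\(h : Nat). (\(ρ : Nat). ρ) 0) 0
  ~> (\(h : Nat). h) 0
  ~> 0
inferred type:
  Nat


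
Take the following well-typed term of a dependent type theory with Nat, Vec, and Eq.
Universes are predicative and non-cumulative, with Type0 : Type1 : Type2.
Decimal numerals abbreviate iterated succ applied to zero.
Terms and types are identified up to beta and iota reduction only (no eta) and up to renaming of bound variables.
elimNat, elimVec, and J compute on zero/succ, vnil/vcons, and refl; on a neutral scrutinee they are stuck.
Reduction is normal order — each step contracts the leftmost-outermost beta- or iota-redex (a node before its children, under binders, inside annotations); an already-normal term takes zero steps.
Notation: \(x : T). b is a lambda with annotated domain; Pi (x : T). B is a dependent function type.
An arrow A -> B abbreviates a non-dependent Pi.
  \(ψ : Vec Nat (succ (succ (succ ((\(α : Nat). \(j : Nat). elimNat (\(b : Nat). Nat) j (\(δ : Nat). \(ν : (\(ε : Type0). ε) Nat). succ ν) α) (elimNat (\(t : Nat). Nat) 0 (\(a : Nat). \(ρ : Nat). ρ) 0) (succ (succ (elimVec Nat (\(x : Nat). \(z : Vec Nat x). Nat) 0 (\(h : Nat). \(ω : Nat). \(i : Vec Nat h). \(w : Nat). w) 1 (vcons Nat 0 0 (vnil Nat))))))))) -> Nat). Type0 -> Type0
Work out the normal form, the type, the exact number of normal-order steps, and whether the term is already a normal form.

resulting normal form:
  \(ψ : Vec Nat 5 -> Nat). Type0 -> Type0
inferred type:
  (Vec Nat 5 -> Nat) -> Type1
normal-order step count: 11
started in normal form: no
first redex: a beta-redex


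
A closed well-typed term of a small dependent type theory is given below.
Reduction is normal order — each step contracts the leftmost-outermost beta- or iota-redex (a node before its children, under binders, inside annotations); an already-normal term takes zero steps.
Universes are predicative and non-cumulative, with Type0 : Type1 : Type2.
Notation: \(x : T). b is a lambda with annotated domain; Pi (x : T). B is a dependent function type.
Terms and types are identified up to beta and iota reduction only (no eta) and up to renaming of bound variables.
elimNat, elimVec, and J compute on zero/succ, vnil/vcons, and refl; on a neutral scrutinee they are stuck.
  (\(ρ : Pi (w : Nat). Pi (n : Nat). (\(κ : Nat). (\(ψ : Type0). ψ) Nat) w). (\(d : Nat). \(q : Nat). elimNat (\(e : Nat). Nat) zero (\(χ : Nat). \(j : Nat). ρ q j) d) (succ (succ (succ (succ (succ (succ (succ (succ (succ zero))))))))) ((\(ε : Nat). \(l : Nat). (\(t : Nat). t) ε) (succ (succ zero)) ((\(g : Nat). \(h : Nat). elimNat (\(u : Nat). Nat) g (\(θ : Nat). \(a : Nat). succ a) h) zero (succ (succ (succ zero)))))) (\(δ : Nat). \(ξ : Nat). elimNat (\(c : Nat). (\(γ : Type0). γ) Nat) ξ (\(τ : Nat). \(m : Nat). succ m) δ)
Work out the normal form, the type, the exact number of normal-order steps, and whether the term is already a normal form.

normal form:
  succ (succ (succ (succ (succ (succ (succ (succ (succ (succ (succ (succ (succ (succ (succ (succ (succ (succ zero)))))))))))))))))
type:
  Nat
normal-order step count: 148
started in normal form: no
first redex: a beta-redex


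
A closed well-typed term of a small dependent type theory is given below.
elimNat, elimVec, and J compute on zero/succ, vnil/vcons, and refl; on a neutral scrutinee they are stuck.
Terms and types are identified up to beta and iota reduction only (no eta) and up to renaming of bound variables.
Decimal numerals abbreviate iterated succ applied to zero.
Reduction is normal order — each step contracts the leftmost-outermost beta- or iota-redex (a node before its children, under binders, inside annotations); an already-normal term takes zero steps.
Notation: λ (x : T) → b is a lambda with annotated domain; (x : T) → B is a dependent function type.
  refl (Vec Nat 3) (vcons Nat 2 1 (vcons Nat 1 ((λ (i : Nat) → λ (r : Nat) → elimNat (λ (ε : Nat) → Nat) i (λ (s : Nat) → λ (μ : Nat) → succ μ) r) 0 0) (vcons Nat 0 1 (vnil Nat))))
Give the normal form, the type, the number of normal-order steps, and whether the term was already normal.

reduced normal form:
  refl (Vec Nat 3) (vcons Nat 2 1 (vcons Nat 1 0 (vcons Nat 0 1 (vnil Nat))))
inferred type:
  Eq (Vec Nat 3) (vcons Nat 2 1 (vcons Nat 1 0 (vcons Nat 0 1 (vnil Nat)))) (vcons Nat 2 1 (vcons Nat 1 0 (vcons Nat 0 1 (vnil Nat))))
normal-order step count: 3
term was already normal: no
first contracted redex: a beta-redex


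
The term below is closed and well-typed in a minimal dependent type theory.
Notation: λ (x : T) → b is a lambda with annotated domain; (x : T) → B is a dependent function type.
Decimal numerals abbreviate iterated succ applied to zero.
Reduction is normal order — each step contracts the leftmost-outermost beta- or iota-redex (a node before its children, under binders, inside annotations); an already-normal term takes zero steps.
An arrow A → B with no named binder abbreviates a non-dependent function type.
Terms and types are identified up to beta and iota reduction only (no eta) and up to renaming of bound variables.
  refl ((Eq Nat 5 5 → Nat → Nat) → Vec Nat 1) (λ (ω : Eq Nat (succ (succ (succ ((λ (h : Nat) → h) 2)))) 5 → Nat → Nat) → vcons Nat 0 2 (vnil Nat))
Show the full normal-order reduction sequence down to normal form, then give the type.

reduction (normal order):
  refl ((Eq Nat 5 5 → Nat → Nat) → Vec Nat 1) (λ (ω : Eq Nat (succ (succ (succ ((λ (h : Nat) → h) 2)))) 5 → Nat → Nat) → vcons Nat 0 2 (vnil Nat))
  ~> refl ((Eq Nat 5 5 → Nat → Nat) → Vec Nat 1) (λ (ω : Eq Nat 5 5 → Nat → Nat) → vcons Nat 0 2 (vnil Nat))
inferred type:
  Eq ((Eq Nat 5 5 → Nat → Nat) → Vec Nat 1) (λ (ω : Eq Nat 5 5 → Nat → Nat) → vcons Nat 0 2 (vnil Nat)) (λ (h : Eq Nat 5 5 → Nat → Nat) → vcons Nat 0 2 (vnil Nat))


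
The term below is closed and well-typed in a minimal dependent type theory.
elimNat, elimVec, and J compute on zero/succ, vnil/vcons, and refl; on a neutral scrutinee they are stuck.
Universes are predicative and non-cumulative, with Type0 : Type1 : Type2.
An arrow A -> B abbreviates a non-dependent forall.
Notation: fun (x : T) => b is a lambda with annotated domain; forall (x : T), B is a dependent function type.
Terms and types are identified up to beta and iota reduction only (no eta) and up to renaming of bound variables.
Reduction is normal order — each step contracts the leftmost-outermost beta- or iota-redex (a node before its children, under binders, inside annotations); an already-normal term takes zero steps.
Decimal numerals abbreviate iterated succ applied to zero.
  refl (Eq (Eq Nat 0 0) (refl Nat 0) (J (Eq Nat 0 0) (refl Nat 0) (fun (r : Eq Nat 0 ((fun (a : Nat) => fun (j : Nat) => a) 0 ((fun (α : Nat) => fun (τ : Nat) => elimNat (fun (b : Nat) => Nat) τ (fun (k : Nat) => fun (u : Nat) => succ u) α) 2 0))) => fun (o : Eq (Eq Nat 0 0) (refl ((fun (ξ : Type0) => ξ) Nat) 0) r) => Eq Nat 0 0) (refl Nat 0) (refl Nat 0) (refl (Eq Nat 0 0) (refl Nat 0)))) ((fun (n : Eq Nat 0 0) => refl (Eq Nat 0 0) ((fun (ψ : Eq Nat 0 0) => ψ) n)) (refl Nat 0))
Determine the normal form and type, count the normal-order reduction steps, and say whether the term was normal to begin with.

resulting normal form:
  refl (Eq (Eq Nat 0 0) (refl Nat 0) (refl Nat 0)) (refl (Eq Nat 0 0) (refl Nat 0))
type:
  Eq (Eq (Eq Nat 0 0) (refl Nat 0) (refl Nat 0)) (refl (Eq Nat 0 0) (refl Nat 0)) (refl (Eq Nat 0 0) (refl Nat 0))
reduction steps (normal order): 3
started in normal form: no
first contracted redex: a J iota-redex


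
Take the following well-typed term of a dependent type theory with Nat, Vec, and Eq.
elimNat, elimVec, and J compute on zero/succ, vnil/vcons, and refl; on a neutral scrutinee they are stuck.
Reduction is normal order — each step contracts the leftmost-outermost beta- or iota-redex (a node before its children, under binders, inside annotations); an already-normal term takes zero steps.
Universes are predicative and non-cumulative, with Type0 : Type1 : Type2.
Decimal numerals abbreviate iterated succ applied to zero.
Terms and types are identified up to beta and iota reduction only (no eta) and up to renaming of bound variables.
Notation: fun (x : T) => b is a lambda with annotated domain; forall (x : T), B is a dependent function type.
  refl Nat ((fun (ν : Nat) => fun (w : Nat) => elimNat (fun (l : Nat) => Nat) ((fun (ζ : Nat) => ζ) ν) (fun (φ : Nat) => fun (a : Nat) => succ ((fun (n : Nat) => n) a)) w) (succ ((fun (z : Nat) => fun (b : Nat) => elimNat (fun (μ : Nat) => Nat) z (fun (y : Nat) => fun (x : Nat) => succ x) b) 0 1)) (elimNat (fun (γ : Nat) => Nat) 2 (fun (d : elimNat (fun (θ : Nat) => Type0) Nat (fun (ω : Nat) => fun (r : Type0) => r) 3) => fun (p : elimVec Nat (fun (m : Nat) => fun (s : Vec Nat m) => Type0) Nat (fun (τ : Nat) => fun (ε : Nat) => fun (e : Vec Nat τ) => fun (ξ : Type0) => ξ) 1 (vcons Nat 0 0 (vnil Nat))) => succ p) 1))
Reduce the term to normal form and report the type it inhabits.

reduced normal form:
  refl Nat 5
type:
  Eq Nat 5 5
observation: the term reaches its normal form after 24 normal-order steps.


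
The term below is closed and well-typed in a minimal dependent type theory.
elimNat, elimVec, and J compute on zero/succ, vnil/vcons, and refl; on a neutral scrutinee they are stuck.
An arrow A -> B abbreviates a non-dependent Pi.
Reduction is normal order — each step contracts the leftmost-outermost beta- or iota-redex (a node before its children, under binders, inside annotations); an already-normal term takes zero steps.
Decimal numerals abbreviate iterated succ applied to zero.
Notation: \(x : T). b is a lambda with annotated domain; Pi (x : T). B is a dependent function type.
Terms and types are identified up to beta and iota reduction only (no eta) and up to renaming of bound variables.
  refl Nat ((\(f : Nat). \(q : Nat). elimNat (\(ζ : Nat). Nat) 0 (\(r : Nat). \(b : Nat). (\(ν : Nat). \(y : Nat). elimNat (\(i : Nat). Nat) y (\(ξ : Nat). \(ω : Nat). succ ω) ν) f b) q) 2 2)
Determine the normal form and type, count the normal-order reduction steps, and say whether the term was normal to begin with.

normal form:
  refl Nat 4
type:
  Eq Nat 4 4
reduction steps (normal order): 27
term was already normal: no
first contracted redex: a beta-redex


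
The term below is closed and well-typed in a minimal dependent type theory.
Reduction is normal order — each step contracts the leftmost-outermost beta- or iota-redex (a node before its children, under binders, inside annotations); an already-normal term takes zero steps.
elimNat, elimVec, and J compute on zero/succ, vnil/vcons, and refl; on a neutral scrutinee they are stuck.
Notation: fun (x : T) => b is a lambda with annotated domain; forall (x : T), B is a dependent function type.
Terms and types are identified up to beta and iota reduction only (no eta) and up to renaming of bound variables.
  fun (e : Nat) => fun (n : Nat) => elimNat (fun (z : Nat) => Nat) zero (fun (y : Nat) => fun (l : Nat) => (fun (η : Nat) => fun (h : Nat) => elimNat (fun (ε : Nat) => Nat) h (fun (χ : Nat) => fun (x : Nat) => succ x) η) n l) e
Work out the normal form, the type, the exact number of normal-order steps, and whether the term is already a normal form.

resulting normal form:
  fun (e : Nat) => fun (n : Nat) => elimNat (fun (z : Nat) => Nat) zero (fun (y : Nat) => fun (l : Nat) => elimNat (fun (η : Nat) => Nat) l (fun (h : Nat) => fun (ε : Nat) => succ ε) n) e
inferred type:
  forall (e : Nat), forall (n : Nat), Nat
steps to reach normal form (normal order): 2
started in normal form: no
first contracted redex: a beta-redex


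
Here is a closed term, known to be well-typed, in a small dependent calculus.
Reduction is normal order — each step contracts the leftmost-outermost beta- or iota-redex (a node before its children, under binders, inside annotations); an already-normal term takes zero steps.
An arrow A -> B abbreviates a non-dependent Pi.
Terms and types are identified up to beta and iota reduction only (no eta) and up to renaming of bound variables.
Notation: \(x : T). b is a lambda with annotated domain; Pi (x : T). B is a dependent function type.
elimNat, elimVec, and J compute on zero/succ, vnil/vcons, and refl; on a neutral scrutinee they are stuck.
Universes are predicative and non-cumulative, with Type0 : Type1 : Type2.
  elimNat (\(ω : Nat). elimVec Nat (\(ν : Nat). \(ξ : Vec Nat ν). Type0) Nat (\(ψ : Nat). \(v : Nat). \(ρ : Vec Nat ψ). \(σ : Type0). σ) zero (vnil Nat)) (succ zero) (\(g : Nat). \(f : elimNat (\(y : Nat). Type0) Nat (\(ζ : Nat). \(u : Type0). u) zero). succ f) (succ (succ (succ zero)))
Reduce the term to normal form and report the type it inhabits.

resulting normal form:
  succ (succ (succ (succ zero)))
type:
  Nat
observation: reduction starts at an elimNat iota-redex, and 10 normal-order steps reach the normal form.


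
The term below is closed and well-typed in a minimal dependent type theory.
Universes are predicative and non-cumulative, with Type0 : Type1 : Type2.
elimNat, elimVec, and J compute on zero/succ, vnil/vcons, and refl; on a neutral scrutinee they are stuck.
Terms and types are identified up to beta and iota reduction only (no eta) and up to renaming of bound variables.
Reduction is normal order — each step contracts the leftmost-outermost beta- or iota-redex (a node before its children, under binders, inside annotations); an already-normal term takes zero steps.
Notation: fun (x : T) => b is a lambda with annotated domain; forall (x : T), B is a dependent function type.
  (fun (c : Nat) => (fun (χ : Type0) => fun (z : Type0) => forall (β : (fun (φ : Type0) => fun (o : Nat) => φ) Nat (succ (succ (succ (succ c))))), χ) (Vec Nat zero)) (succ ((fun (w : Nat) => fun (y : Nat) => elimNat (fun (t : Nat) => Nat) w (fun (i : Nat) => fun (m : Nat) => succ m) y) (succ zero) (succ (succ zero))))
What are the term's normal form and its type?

reduced normal form:
  fun (c : Type0) => forall (χ : Nat), Vec Nat zero
type:
  forall (c : Type0), Type0


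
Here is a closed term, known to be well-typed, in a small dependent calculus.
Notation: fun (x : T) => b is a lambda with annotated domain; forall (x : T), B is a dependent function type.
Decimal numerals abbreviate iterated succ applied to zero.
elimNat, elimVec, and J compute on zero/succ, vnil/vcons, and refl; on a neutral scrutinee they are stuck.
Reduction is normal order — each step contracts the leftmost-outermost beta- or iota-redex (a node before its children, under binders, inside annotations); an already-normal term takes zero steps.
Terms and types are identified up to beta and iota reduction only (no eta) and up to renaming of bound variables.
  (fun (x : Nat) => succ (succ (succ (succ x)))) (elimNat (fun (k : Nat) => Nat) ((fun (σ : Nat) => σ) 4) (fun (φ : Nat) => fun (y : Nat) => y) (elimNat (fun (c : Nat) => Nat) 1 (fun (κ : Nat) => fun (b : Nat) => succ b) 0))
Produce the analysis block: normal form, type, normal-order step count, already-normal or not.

normal form:
  8
the term's type:
  Nat
reduction steps (normal order): 7
already normal: no
first redex: a beta-redex


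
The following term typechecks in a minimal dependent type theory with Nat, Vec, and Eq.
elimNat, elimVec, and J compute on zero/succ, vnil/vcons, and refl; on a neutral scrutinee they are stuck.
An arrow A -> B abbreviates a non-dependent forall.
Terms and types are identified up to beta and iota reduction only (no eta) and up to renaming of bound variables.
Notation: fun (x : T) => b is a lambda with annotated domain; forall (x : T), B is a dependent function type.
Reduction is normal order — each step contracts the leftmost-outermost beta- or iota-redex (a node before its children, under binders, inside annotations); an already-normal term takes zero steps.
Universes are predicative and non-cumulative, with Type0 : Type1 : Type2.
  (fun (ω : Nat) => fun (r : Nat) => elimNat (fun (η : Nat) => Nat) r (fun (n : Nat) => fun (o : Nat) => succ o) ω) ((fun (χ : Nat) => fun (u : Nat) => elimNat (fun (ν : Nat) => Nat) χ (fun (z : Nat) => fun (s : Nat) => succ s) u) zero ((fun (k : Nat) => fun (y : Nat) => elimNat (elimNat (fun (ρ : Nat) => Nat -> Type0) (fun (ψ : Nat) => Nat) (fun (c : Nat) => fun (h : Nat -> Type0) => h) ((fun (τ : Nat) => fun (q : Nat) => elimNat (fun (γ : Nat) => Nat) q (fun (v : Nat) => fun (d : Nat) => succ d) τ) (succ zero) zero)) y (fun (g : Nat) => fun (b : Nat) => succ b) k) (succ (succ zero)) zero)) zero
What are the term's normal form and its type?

resulting normal form:
  succ (succ zero)
type:
  Nat


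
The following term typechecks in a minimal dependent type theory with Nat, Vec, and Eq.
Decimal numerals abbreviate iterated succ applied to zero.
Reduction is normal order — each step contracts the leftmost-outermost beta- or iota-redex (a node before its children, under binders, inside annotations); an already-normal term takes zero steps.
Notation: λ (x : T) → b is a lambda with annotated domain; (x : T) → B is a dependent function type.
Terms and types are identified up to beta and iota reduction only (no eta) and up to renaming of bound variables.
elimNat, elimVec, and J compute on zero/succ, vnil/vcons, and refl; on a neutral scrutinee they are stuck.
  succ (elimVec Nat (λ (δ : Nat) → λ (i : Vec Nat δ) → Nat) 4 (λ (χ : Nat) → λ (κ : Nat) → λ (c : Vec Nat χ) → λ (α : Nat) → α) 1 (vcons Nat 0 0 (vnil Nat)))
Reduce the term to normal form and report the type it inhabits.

normal form:
  5
type:
  Nat
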